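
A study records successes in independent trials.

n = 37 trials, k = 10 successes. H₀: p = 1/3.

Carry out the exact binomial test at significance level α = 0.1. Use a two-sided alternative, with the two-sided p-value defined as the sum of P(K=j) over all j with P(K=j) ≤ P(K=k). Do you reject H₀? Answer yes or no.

reject H₀: no

Exact binomial: n=37, k=10, p₀=1/3=0.3333
P(X=j) = C(n,j)·p₀^j·(1−p₀)^(n−j); p = Σ P(X=j) over j with P(X=j) ≤ P(X=10)
p-value (two-sided) = 0.48802
At α=0.1: p ≥ α → fail to reject H₀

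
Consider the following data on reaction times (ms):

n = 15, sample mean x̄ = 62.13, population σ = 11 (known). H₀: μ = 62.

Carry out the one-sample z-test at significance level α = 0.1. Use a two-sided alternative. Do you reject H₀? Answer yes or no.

SE = σ/√n = 11/√15 = 2.8402
z = (x̄−μ₀)/SE = (62.13−62)/2.8402 = 0.0458
p-value (two-sided) = 0.96349
At α=0.1: p ≥ α → fail to reject H₀

reject H₀: no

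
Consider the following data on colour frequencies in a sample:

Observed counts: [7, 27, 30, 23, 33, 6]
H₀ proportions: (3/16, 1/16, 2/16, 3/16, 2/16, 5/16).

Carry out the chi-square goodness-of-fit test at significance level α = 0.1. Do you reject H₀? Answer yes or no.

reject H₀: yes

n = 126; E_i = n·p_i = [23.62, 7.88, 15.75, 23.62, 15.75, 39.38]
χ² = (7−23.62)²/23.62 + (27−7.88)²/7.88 + (30−15.75)²/15.75 + (23−23.62)²/23.62 + (33−15.75)²/15.75 + (6−39.38)²/39.38 = 118.2370
df = 5
p-value (upper-tail) = 0.00000
At α=0.1: p < α → reject H₀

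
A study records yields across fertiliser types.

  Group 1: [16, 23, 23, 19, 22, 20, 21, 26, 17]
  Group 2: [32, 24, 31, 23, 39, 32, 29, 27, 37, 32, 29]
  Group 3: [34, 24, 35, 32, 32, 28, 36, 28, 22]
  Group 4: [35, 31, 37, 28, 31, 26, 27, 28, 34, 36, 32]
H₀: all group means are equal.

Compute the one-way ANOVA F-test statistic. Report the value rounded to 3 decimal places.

Group means [20.78, 30.45, 30.11, 31.36], grand mean 28.450
SSB = Σnᵢ(x̄ᵢ−x̄)² = 692.183; SSW = ΣΣ(x−x̄ᵢ)² = 653.717
MSB = 692.183/3 = 230.7276; MSW = 653.717/36 = 18.1588
F = MSB/MSW = 12.7061
df = (3, 36)

test statistic = 12.706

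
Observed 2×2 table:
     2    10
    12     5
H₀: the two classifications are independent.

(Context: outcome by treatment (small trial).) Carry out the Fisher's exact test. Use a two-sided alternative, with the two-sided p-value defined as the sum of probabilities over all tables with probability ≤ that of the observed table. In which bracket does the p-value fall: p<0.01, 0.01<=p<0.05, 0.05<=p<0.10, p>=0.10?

p-value bracket: p<0.01

Margins: r₁=12, r₂=17, c₁=14, c₂=15, n=29
p_obs = C(12,2)·C(17,12)/C(29,14); sum pmf over tables with pmf ≤ p_obs
p-value (two-sided) = 0.00778
→ bracket: p<0.01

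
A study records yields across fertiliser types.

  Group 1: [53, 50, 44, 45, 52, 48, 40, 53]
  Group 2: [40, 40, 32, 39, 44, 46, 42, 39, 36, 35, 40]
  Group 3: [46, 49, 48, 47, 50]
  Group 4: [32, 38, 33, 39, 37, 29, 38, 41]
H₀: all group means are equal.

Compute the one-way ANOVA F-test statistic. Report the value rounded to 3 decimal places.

test statistic = 17.996

Group means [48.12, 39.36, 48.00, 35.88], grand mean 42.031
SSB = Σnᵢ(x̄ᵢ−x̄)² = 856.673; SSW = ΣΣ(x−x̄ᵢ)² = 444.295
MSB = 856.673/3 = 285.5578; MSW = 444.295/28 = 15.8677
F = MSB/MSW = 17.9962
df = (3, 28)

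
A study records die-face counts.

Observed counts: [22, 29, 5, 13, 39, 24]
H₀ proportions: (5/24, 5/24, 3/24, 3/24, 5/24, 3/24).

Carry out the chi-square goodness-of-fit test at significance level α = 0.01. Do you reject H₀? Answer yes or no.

reject H₀: yes

n = 132; E_i = n·p_i = [27.50, 27.50, 16.50, 16.50, 27.50, 16.50]
χ² = (22−27.50)²/27.50 + (29−27.50)²/27.50 + (5−16.50)²/16.50 + (13−16.50)²/16.50 + (39−27.50)²/27.50 + (24−16.50)²/16.50 = 18.1576
df = 5
p-value (upper-tail) = 0.00276
At α=0.01: p < α → reject H₀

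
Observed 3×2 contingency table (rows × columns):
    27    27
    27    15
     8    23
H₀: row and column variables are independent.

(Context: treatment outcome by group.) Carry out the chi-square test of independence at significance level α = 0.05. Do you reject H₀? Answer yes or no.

Row totals [54, 42, 31], col totals [62, 65], n=127
χ² = (27−26.36)²/26.36 + (27−27.64)²/27.64 + (27−20.50)²/20.50 + (15−21.50)²/21.50 + (8−15.13)²/15.13 + (23−15.87)²/15.87 = 10.6217
df = 2
p-value (upper-tail) = 0.00494
At α=0.05: p < α → reject H₀

reject H₀: yes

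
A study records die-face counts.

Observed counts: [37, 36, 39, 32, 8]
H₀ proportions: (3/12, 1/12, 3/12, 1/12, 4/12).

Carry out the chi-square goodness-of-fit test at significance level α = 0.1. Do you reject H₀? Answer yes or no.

n = 152; E_i = n·p_i = [38.00, 12.67, 38.00, 12.67, 50.67]
χ² = (37−38.00)²/38.00 + (36−12.67)²/12.67 + (39−38.00)²/38.00 + (32−12.67)²/12.67 + (8−50.67)²/50.67 = 108.4737
df = 4
p-value (upper-tail) = 0.00000
At α=0.1: p < α → reject H₀

reject H₀: yes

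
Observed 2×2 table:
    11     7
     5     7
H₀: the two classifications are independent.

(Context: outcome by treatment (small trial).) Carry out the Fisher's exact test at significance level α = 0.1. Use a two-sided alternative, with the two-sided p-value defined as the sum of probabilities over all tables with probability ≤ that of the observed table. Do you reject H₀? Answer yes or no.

reject H₀: no

Margins: r₁=18, r₂=12, c₁=16, c₂=14, n=30
p_obs = C(18,11)·C(12,5)/C(30,16); sum pmf over tables with pmf ≤ p_obs
p-value (two-sided) = 0.45717
At α=0.1: p ≥ α → fail to reject H₀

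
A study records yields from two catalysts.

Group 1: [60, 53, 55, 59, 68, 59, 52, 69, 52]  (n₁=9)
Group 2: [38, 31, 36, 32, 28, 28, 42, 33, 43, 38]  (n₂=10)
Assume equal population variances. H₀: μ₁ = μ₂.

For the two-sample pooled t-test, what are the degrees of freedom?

df = n₁ + n₂ − 2 = 9 + 10 − 2 = 17

degrees of freedom = 17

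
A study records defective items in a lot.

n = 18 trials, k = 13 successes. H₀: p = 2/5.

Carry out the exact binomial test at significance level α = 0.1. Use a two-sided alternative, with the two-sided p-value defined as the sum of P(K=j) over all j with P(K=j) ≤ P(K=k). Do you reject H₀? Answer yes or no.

reject H₀: yes

Exact binomial: n=18, k=13, p₀=2/5=0.4000
P(X=j) = C(n,j)·p₀^j·(1−p₀)^(n−j); p = Σ P(X=j) over j with P(X=j) ≤ P(X=13)
p-value (two-sided) = 0.00707
At α=0.1: p < α → reject H₀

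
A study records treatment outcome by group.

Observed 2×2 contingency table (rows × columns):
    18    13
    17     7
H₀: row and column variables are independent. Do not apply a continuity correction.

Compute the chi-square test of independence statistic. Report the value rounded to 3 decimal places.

test statistic = 0.953

Row totals [31, 24], col totals [35, 20], n=55
χ² = (18−19.73)²/19.73 + (13−11.27)²/11.27 + (17−15.27)²/15.27 + (7−8.73)²/8.73 = 0.9531
df = 1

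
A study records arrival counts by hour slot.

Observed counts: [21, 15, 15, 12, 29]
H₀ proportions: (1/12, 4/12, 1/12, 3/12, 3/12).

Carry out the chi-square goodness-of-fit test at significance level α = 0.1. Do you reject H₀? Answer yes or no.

n = 92; E_i = n·p_i = [7.67, 30.67, 7.67, 23.00, 23.00]
χ² = (21−7.67)²/7.67 + (15−30.67)²/30.67 + (15−7.67)²/7.67 + (12−23.00)²/23.00 + (29−23.00)²/23.00 = 45.0326
df = 4
p-value (upper-tail) = 0.00000
At α=0.1: p < α → reject H₀

reject H₀: yes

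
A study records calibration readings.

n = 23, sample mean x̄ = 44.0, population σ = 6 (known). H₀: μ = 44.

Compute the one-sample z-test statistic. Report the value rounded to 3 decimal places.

test statistic = 0.000

SE = σ/√n = 6/√23 = 1.2511
z = (x̄−μ₀)/SE = (44.0−44)/1.2511 = 0.0000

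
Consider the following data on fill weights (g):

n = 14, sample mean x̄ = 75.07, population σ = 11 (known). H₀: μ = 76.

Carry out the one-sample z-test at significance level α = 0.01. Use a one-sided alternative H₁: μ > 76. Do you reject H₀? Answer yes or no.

SE = σ/√n = 11/√14 = 2.9399
z = (x̄−μ₀)/SE = (75.07−76)/2.9399 = -0.3163
p-value (one-sided, H₁ greater) = 0.62413
At α=0.01: p ≥ α → fail to reject H₀

reject H₀: no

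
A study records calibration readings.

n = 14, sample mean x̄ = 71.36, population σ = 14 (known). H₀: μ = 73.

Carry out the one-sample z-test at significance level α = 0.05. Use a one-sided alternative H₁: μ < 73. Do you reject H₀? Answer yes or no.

SE = σ/√n = 14/√14 = 3.7417
z = (x̄−μ₀)/SE = (71.36−73)/3.7417 = -0.4383
p-value (one-sided, H₁ less) = 0.33058
At α=0.05: p ≥ α → fail to reject H₀

reject H₀: no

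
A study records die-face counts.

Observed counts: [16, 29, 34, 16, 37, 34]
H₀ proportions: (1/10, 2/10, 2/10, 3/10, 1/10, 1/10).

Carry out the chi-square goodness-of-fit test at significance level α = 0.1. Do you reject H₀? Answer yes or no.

n = 166; E_i = n·p_i = [16.60, 33.20, 33.20, 49.80, 16.60, 16.60]
χ² = (16−16.60)²/16.60 + (29−33.20)²/33.20 + (34−33.20)²/33.20 + (16−49.80)²/49.80 + (37−16.60)²/16.60 + (34−16.60)²/16.60 = 66.8213
df = 5
p-value (upper-tail) = 0.00000
At α=0.1: p < α → reject H₀

reject H₀: yes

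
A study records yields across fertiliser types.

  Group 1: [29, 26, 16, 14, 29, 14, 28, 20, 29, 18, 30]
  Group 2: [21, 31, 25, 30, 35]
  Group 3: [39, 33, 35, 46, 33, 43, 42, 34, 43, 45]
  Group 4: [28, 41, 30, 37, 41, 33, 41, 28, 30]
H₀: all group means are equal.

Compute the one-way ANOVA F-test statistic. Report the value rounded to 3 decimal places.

test statistic = 14.937

Group means [23.00, 28.40, 39.30, 34.33], grand mean 31.343
SSB = Σnᵢ(x̄ᵢ−x̄)² = 1522.586; SSW = ΣΣ(x−x̄ᵢ)² = 1053.300
MSB = 1522.586/3 = 507.5286; MSW = 1053.300/31 = 33.9774
F = MSB/MSW = 14.9372
df = (3, 31)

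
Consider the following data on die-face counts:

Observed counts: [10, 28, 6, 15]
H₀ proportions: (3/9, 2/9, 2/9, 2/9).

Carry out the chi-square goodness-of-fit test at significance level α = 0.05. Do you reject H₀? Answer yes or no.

n = 59; E_i = n·p_i = [19.67, 13.11, 13.11, 13.11]
χ² = (10−19.67)²/19.67 + (28−13.11)²/13.11 + (6−13.11)²/13.11 + (15−13.11)²/13.11 = 25.7881
df = 3
p-value (upper-tail) = 0.00001
At α=0.05: p < α → reject H₀

reject H₀: yes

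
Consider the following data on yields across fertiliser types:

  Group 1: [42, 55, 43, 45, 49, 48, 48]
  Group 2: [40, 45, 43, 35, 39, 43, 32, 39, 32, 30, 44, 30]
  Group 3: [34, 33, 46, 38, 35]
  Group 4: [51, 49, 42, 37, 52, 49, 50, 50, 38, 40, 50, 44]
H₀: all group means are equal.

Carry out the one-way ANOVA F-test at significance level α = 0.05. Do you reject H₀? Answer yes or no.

reject H₀: yes

Group means [47.14, 37.67, 37.20, 46.00], grand mean 42.222
SSB = Σnᵢ(x̄ᵢ−x̄)² = 715.898; SSW = ΣΣ(x−x̄ᵢ)² = 902.324
MSB = 715.898/3 = 238.6328; MSW = 902.324/32 = 28.1976
F = MSB/MSW = 8.4629
df = (3, 32)
p-value (upper-tail) = 0.00028
At α=0.05: p < α → reject H₀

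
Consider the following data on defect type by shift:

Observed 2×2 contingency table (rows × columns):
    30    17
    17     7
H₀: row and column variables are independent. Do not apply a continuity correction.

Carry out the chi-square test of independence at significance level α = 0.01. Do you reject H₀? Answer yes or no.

reject H₀: no

Row totals [47, 24], col totals [47, 24], n=71
χ² = (30−31.11)²/31.11 + (17−15.89)²/15.89 + (17−15.89)²/15.89 + (7−8.11)²/8.11 = 0.3483
df = 1
p-value (upper-tail) = 0.55510
At α=0.01: p ≥ α → fail to reject H₀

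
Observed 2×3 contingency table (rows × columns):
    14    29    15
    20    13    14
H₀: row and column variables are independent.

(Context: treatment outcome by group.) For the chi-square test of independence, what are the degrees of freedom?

degrees of freedom = 2

df = (r−1)(c−1) = (2−1)·(3−1) = 2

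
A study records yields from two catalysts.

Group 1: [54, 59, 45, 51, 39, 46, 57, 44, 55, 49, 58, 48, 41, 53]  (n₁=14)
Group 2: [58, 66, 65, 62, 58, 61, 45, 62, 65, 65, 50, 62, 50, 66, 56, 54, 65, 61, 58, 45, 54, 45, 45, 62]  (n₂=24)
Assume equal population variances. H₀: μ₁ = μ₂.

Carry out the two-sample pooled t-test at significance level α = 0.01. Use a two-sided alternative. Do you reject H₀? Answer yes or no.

reject H₀: yes

x̄₁=49.929, s₁=6.379, n₁=14
x̄₂=57.500, s₂=7.343, n₂=24
s_p² = [13·6.379² + 23·7.343²]/36 = 49.1369
SE = √(s_p²·(1/14+1/24)) = 2.3574
t = (49.929−57.500)/2.3574 = -3.2118
df = 36
p-value (two-sided) = 0.00278
At α=0.01: p < α → reject H₀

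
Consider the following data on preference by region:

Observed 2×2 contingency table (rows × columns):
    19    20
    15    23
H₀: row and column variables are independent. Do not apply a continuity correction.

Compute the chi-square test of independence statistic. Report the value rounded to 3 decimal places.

Row totals [39, 38], col totals [34, 43], n=77
χ² = (19−17.22)²/17.22 + (20−21.78)²/21.78 + (15−16.78)²/16.78 + (23−21.22)²/21.22 = 0.6670
df = 1

test statistic = 0.667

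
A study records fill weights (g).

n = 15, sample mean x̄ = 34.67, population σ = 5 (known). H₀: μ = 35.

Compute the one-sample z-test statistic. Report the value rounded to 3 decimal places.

test statistic = -0.256

SE = σ/√n = 5/√15 = 1.2910
z = (x̄−μ₀)/SE = (34.67−35)/1.2910 = -0.2556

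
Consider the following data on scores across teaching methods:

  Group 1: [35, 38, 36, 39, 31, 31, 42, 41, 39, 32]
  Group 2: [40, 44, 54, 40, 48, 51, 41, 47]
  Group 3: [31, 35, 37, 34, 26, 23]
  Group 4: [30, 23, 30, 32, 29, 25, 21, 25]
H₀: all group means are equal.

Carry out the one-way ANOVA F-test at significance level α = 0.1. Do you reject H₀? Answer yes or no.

reject H₀: yes

Group means [36.40, 45.62, 31.00, 26.88], grand mean 35.312
SSB = Σnᵢ(x̄ᵢ−x̄)² = 1543.725; SSW = ΣΣ(x−x̄ᵢ)² = 599.150
MSB = 1543.725/3 = 514.5750; MSW = 599.150/28 = 21.3982
F = MSB/MSW = 24.0476
df = (3, 28)
p-value (upper-tail) = 0.00000
At α=0.1: p < α → reject H₀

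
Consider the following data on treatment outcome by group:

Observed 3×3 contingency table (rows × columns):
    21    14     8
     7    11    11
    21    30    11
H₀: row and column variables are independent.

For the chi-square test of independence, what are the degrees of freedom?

degrees of freedom = 4

df = (r−1)(c−1) = (3−1)·(3−1) = 4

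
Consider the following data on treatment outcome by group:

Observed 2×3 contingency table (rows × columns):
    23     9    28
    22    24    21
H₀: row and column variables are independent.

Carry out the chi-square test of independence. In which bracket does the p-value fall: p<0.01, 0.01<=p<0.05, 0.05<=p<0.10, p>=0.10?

p-value bracket: 0.01<=p<0.05

Row totals [60, 67], col totals [45, 33, 49], n=127
χ² = (23−21.26)²/21.26 + (9−15.59)²/15.59 + (28−23.15)²/23.15 + (22−23.74)²/23.74 + (24−17.41)²/17.41 + (21−25.85)²/25.85 = 7.4773
df = 2
p-value (upper-tail) = 0.02379
→ bracket: 0.01<=p<0.05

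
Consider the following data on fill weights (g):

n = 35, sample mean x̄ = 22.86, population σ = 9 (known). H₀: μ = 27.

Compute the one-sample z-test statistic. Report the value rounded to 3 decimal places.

SE = σ/√n = 9/√35 = 1.5213
z = (x̄−μ₀)/SE = (22.86−27)/1.5213 = -2.7214

test statistic = -2.721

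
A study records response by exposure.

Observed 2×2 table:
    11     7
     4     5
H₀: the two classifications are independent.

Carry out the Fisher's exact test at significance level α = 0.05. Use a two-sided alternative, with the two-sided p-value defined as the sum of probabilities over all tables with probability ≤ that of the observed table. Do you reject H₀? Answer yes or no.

reject H₀: no

Margins: r₁=18, r₂=9, c₁=15, c₂=12, n=27
p_obs = C(18,11)·C(9,4)/C(27,15); sum pmf over tables with pmf ≤ p_obs
p-value (two-sided) = 0.44790
At α=0.05: p ≥ α → fail to reject H₀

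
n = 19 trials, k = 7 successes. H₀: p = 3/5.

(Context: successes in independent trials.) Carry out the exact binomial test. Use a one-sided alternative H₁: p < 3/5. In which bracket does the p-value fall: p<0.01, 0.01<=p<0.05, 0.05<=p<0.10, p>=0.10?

p-value bracket: 0.01<=p<0.05

Exact binomial: n=19, k=7, p₀=3/5=0.6000
P(X≤7) from Σ C(n,i)·p₀^i·(1−p₀)^(n−i)
p-value (one-sided, H₁ less) = 0.03523
→ bracket: 0.01<=p<0.05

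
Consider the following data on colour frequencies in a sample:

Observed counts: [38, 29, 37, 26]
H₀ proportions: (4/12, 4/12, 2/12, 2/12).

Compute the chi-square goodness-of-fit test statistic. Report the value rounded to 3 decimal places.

test statistic = 17.115

n = 130; E_i = n·p_i = [43.33, 43.33, 21.67, 21.67]
χ² = (38−43.33)²/43.33 + (29−43.33)²/43.33 + (37−21.67)²/21.67 + (26−21.67)²/21.67 = 17.1154
df = 3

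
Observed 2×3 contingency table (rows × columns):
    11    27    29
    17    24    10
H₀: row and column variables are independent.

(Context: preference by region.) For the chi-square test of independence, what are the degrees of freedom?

df = (r−1)(c−1) = (2−1)·(3−1) = 2

degrees of freedom = 2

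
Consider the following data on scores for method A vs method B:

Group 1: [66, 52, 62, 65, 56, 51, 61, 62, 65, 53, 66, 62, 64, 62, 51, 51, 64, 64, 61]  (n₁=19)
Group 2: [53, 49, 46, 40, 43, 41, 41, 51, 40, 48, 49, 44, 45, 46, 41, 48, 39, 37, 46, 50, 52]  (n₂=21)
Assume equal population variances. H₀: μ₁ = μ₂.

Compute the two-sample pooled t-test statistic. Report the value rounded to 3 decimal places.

x̄₁=59.895, s₁=5.577, n₁=19
x̄₂=45.190, s₂=4.633, n₂=21
s_p² = [18·5.577² + 20·4.633²]/38 = 26.0270
SE = √(s_p²·(1/19+1/21)) = 1.6153
t = (59.895−45.190)/1.6153 = 9.1031
df = 38

test statistic = 9.103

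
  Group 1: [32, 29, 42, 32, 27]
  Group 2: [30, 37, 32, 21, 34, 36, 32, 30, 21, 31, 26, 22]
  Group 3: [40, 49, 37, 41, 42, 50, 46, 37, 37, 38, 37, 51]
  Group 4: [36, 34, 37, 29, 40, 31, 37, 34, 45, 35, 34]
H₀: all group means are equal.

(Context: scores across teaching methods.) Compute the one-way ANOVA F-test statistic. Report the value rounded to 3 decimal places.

Group means [32.40, 29.33, 42.08, 35.64], grand mean 35.275
SSB = Σnᵢ(x̄ᵢ−x̄)² = 1022.646; SSW = ΣΣ(x−x̄ᵢ)² = 995.329
MSB = 1022.646/3 = 340.8821; MSW = 995.329/36 = 27.6480
F = MSB/MSW = 12.3293
df = (3, 36)

test statistic = 12.329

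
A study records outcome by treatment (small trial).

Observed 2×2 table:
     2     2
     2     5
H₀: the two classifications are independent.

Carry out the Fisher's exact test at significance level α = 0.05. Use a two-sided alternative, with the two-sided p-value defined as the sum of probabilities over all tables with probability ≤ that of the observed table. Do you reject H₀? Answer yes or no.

reject H₀: no

Margins: r₁=4, r₂=7, c₁=4, c₂=7, n=11
p_obs = C(4,2)·C(7,2)/C(11,4); sum pmf over tables with pmf ≤ p_obs
p-value (two-sided) = 0.57576
At α=0.05: p ≥ α → fail to reject H₀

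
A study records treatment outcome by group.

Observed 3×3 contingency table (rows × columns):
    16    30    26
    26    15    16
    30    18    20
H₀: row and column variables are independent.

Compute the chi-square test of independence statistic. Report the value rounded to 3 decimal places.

test statistic = 10.514

Row totals [72, 57, 68], col totals [72, 63, 62], n=197
χ² = (16−26.31)²/26.31 + (30−23.03)²/23.03 + (26−22.66)²/22.66 + (26−20.83)²/20.83 + (15−18.23)²/18.23 + (16−17.94)²/17.94 + (30−24.85)²/24.85 + (18−21.75)²/21.75 + (20−21.40)²/21.40 = 10.5144
df = 4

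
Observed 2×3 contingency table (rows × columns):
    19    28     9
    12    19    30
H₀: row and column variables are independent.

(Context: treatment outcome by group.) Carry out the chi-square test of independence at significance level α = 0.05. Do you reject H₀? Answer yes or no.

reject H₀: yes

Row totals [56, 61], col totals [31, 47, 39], n=117
χ² = (19−14.84)²/14.84 + (28−22.50)²/22.50 + (9−18.67)²/18.67 + (12−16.16)²/16.16 + (19−24.50)²/24.50 + (30−20.33)²/20.33 = 14.4244
df = 2
p-value (upper-tail) = 0.00074
At α=0.05: p < α → reject H₀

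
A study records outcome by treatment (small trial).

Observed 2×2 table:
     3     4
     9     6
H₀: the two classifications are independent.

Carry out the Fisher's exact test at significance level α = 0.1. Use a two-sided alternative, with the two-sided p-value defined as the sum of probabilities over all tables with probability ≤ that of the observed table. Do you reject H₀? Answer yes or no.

reject H₀: no

Margins: r₁=7, r₂=15, c₁=12, c₂=10, n=22
p_obs = C(7,3)·C(15,9)/C(22,12); sum pmf over tables with pmf ≤ p_obs
p-value (two-sided) = 0.65170
At α=0.1: p ≥ α → fail to reject H₀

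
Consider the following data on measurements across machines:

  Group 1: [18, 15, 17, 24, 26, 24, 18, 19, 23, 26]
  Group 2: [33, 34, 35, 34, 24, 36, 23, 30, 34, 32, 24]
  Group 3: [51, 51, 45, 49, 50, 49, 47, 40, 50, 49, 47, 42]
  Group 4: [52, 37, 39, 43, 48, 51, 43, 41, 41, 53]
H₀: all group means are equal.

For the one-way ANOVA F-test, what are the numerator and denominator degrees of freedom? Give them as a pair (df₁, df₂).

degrees of freedom = [3, 39]

k = 4 groups, N = 43 total
df = (k−1, N−k) = (4−1, 43−4) = (3, 39)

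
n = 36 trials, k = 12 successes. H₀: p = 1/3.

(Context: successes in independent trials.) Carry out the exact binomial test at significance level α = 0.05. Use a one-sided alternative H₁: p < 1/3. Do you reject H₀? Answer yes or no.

Exact binomial: n=36, k=12, p₀=1/3=0.3333
P(X≤12) from Σ C(n,i)·p₀^i·(1−p₀)^(n−i)
p-value (one-sided, H₁ less) = 0.57754
At α=0.05: p ≥ α → fail to reject H₀

reject H₀: no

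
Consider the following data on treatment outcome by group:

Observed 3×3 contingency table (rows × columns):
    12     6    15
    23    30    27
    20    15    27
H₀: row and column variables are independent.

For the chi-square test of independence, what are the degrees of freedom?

degrees of freedom = 4

df = (r−1)(c−1) = (3−1)·(3−1) = 4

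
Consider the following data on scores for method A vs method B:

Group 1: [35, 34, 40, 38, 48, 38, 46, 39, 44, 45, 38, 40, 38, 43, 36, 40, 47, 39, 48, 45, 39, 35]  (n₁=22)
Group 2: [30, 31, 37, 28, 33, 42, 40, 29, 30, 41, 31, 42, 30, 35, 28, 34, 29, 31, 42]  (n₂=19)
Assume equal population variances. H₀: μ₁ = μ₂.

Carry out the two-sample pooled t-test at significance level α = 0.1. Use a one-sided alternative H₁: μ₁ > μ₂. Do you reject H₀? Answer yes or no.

reject H₀: yes

x̄₁=40.682, s₁=4.358, n₁=22
x̄₂=33.842, s₂=5.188, n₂=19
s_p² = [21·4.358² + 18·5.188²]/39 = 22.6487
SE = √(s_p²·(1/22+1/19)) = 1.4905
t = (40.682−33.842)/1.4905 = 4.5889
df = 39
p-value (one-sided, H₁ greater) = 0.00002
At α=0.1: p < α → reject H₀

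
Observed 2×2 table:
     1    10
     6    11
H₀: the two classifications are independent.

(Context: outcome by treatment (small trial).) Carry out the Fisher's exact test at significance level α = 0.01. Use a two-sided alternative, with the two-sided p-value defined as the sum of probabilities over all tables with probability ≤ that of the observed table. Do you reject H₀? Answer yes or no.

Margins: r₁=11, r₂=17, c₁=7, c₂=21, n=28
p_obs = C(11,1)·C(17,6)/C(28,7); sum pmf over tables with pmf ≤ p_obs
p-value (two-sided) = 0.19138
At α=0.01: p ≥ α → fail to reject H₀

reject H₀: no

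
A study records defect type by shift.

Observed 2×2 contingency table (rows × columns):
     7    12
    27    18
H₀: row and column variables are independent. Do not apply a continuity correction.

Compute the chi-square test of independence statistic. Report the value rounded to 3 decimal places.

Row totals [19, 45], col totals [34, 30], n=64
χ² = (7−10.09)²/10.09 + (12−8.91)²/8.91 + (27−23.91)²/23.91 + (18−21.09)²/21.09 = 2.8770
df = 1

test statistic = 2.877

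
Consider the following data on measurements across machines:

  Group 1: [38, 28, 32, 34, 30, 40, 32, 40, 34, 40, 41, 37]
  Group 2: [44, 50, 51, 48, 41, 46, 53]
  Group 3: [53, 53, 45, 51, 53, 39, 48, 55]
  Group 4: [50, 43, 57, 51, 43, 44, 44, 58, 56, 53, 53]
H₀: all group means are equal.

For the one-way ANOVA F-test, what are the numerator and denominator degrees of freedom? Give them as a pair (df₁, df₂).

degrees of freedom = [3, 34]

k = 4 groups, N = 38 total
df = (k−1, N−k) = (4−1, 38−4) = (3, 34)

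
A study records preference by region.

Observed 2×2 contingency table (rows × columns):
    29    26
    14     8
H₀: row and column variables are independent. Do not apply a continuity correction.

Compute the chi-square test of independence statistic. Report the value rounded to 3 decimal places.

Row totals [55, 22], col totals [43, 34], n=77
χ² = (29−30.71)²/30.71 + (26−24.29)²/24.29 + (14−12.29)²/12.29 + (8−9.71)²/9.71 = 0.7584
df = 1

test statistic = 0.758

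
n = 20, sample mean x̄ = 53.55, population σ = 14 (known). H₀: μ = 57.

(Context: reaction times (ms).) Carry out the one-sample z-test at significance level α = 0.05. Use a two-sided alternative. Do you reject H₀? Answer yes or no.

SE = σ/√n = 14/√20 = 3.1305
z = (x̄−μ₀)/SE = (53.55−57)/3.1305 = -1.1021
p-value (two-sided) = 0.27043
At α=0.05: p ≥ α → fail to reject H₀

reject H₀: no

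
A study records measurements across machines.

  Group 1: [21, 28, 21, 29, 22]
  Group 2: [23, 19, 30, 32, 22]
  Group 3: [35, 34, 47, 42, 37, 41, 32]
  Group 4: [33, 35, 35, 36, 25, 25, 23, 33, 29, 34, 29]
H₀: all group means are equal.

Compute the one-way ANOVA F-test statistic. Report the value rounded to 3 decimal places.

Group means [24.20, 25.20, 38.29, 30.64], grand mean 30.429
SSB = Σnᵢ(x̄ᵢ−x̄)² = 763.283; SSW = ΣΣ(x−x̄ᵢ)² = 569.574
MSB = 763.283/3 = 254.4277; MSW = 569.574/24 = 23.7323
F = MSB/MSW = 10.7208
df = (3, 24)

test statistic = 10.721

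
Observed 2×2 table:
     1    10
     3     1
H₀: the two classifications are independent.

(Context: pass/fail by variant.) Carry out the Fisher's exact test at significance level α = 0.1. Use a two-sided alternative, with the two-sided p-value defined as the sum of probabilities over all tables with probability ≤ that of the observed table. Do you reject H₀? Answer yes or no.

Margins: r₁=11, r₂=4, c₁=4, c₂=11, n=15
p_obs = C(11,1)·C(4,3)/C(15,4); sum pmf over tables with pmf ≤ p_obs
p-value (two-sided) = 0.03297
At α=0.1: p < α → reject H₀

reject H₀: yes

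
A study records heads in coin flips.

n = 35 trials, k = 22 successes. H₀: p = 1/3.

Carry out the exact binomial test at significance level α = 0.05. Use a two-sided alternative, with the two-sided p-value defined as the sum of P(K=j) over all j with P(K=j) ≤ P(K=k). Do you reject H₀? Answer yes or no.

Exact binomial: n=35, k=22, p₀=1/3=0.3333
P(X=j) = C(n,j)·p₀^j·(1−p₀)^(n−j); p = Σ P(X=j) over j with P(X=j) ≤ P(X=22)
p-value (two-sided) = 0.00045
At α=0.05: p < α → reject H₀

reject H₀: yes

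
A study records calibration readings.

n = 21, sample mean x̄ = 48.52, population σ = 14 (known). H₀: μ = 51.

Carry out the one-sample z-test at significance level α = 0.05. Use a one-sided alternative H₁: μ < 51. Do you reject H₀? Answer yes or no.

reject H₀: no

SE = σ/√n = 14/√21 = 3.0551
z = (x̄−μ₀)/SE = (48.52−51)/3.0551 = -0.8118
p-value (one-sided, H₁ less) = 0.20846
At α=0.05: p ≥ α → fail to reject H₀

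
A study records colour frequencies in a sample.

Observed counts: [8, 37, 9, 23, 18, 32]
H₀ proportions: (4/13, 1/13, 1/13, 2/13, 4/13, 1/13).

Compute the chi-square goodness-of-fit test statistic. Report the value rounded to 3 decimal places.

test statistic = 163.248

n = 127; E_i = n·p_i = [39.08, 9.77, 9.77, 19.54, 39.08, 9.77]
χ² = (8−39.08)²/39.08 + (37−9.77)²/9.77 + (9−9.77)²/9.77 + (23−19.54)²/19.54 + (18−39.08)²/39.08 + (32−9.77)²/9.77 = 163.2480
df = 5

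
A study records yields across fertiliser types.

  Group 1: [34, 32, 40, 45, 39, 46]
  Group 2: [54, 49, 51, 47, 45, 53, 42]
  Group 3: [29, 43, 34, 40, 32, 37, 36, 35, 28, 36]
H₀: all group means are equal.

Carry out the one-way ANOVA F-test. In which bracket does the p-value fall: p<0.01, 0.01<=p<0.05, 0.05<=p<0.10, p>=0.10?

Group means [39.33, 48.71, 35.00], grand mean 40.304
SSB = Σnᵢ(x̄ᵢ−x̄)² = 782.108; SSW = ΣΣ(x−x̄ᵢ)² = 462.762
MSB = 782.108/2 = 391.0538; MSW = 462.762/20 = 23.1381
F = MSB/MSW = 16.9009
df = (2, 20)
p-value (upper-tail) = 0.00005
→ bracket: p<0.01

p-value bracket: p<0.01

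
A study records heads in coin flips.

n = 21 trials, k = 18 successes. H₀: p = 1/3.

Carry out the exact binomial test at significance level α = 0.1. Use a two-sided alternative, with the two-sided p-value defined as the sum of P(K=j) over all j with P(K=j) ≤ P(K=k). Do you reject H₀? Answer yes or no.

reject H₀: yes

Exact binomial: n=21, k=18, p₀=1/3=0.3333
P(X=j) = C(n,j)·p₀^j·(1−p₀)^(n−j); p = Σ P(X=j) over j with P(X=j) ≤ P(X=18)
p-value (two-sided) = 0.00000
At α=0.1: p < α → reject H₀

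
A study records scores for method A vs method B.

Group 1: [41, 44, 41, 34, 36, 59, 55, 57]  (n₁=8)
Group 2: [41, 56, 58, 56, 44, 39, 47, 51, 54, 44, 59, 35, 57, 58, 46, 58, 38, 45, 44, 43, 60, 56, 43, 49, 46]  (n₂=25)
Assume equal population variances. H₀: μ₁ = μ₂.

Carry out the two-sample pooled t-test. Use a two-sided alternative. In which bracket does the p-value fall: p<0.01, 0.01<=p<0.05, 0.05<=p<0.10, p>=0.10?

x̄₁=45.875, s₁=9.775, n₁=8
x̄₂=49.080, s₂=7.555, n₂=25
s_p² = [7·9.775² + 24·7.555²]/31 = 65.7650
SE = √(s_p²·(1/8+1/25)) = 3.2941
t = (45.875−49.080)/3.2941 = -0.9729
df = 31
p-value (two-sided) = 0.33811
→ bracket: p>=0.10

p-value bracket: p>=0.10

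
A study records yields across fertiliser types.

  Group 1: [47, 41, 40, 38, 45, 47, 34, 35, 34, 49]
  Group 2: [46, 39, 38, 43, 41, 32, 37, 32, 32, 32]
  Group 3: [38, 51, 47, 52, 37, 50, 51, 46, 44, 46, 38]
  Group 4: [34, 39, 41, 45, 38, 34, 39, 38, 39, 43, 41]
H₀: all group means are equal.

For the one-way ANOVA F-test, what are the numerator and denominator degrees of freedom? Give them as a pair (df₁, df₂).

k = 4 groups, N = 42 total
df = (k−1, N−k) = (4−1, 42−4) = (3, 38)

degrees of freedom = [3, 38]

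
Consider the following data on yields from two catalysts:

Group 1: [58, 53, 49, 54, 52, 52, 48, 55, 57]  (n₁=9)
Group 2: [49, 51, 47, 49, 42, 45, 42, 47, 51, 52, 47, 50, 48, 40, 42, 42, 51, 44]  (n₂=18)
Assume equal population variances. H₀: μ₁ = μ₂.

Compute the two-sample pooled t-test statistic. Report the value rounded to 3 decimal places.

test statistic = 4.323

x̄₁=53.111, s₁=3.333, n₁=9
x̄₂=46.611, s₂=3.837, n₂=18
s_p² = [8·3.333² + 17·3.837²]/25 = 13.5667
SE = √(s_p²·(1/9+1/18)) = 1.5037
t = (53.111−46.611)/1.5037 = 4.3227
df = 25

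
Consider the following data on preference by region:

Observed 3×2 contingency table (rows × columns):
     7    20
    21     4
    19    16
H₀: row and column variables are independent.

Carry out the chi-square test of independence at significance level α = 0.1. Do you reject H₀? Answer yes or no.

Row totals [27, 25, 35], col totals [47, 40], n=87
χ² = (7−14.59)²/14.59 + (20−12.41)²/12.41 + (21−13.51)²/13.51 + (4−11.49)²/11.49 + (19−18.91)²/18.91 + (16−16.09)²/16.09 = 17.6273
df = 2
p-value (upper-tail) = 0.00015
At α=0.1: p < α → reject H₀

reject H₀: yes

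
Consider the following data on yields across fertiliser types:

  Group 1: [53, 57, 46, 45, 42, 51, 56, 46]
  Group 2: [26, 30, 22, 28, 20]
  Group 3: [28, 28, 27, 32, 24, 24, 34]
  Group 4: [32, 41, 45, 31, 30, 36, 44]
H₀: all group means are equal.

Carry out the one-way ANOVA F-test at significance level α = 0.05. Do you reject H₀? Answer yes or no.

Group means [49.50, 25.20, 28.14, 37.00], grand mean 36.222
SSB = Σnᵢ(x̄ᵢ−x̄)² = 2479.010; SSW = ΣΣ(x−x̄ᵢ)² = 607.657
MSB = 2479.010/3 = 826.3365; MSW = 607.657/23 = 26.4199
F = MSB/MSW = 31.2771
df = (3, 23)
p-value (upper-tail) = 0.00000
At α=0.05: p < α → reject H₀

reject H₀: yes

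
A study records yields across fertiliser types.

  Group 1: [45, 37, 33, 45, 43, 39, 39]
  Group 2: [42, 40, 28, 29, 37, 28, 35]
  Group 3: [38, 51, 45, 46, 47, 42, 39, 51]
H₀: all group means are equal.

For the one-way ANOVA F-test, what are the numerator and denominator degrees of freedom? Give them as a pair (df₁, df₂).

k = 3 groups, N = 22 total
df = (k−1, N−k) = (3−1, 22−3) = (2, 19)

degrees of freedom = [2, 19]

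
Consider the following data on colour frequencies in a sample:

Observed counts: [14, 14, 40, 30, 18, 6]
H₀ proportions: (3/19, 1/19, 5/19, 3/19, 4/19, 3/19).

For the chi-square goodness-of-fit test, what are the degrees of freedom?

degrees of freedom = 5

df = k − 1 = 6 − 1 = 5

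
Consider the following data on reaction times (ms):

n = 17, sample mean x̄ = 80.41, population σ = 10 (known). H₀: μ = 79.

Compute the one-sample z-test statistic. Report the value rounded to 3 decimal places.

SE = σ/√n = 10/√17 = 2.4254
z = (x̄−μ₀)/SE = (80.41−79)/2.4254 = 0.5814

test statistic = 0.581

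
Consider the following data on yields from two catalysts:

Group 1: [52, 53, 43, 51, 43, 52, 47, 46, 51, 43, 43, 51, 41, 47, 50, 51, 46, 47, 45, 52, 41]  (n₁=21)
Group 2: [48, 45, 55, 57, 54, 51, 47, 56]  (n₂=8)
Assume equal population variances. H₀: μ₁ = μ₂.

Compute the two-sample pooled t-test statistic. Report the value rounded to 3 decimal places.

x̄₁=47.381, s₁=4.018, n₁=21
x̄₂=51.625, s₂=4.534, n₂=8
s_p² = [20·4.018² + 7·4.534²]/27 = 17.2899
SE = √(s_p²·(1/21+1/8)) = 1.7276
t = (47.381−51.625)/1.7276 = -2.4566
df = 27

test statistic = -2.457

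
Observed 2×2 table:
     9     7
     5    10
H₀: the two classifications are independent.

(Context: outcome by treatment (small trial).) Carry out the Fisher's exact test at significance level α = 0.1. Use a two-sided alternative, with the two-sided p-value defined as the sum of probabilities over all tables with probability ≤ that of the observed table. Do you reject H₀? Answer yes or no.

Margins: r₁=16, r₂=15, c₁=14, c₂=17, n=31
p_obs = C(16,9)·C(15,5)/C(31,14); sum pmf over tables with pmf ≤ p_obs
p-value (two-sided) = 0.28516
At α=0.1: p ≥ α → fail to reject H₀

reject H₀: no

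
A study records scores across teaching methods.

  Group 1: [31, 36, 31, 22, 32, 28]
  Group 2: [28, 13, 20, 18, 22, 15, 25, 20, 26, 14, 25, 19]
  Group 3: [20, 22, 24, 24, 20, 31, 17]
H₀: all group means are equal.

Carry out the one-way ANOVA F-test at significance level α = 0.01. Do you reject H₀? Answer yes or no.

Group means [30.00, 20.42, 22.57], grand mean 23.320
SSB = Σnᵢ(x̄ᵢ−x̄)² = 372.809; SSW = ΣΣ(x−x̄ᵢ)² = 496.631
MSB = 372.809/2 = 186.4045; MSW = 496.631/22 = 22.5741
F = MSB/MSW = 8.2574
df = (2, 22)
p-value (upper-tail) = 0.00211
At α=0.01: p < α → reject H₀

reject H₀: yes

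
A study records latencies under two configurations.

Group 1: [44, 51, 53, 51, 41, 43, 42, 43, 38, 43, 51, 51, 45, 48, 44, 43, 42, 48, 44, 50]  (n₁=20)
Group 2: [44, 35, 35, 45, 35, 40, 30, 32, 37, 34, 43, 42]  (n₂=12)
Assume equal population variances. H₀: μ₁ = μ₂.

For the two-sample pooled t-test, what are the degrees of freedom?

df = n₁ + n₂ − 2 = 20 + 12 − 2 = 30

degrees of freedom = 30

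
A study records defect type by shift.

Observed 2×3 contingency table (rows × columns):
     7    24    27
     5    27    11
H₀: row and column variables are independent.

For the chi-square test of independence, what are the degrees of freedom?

degrees of freedom = 2

df = (r−1)(c−1) = (2−1)·(3−1) = 2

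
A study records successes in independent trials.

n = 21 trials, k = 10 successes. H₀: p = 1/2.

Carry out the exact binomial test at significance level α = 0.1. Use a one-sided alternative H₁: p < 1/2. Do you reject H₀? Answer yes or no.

Exact binomial: n=21, k=10, p₀=1/2=0.5000
P(X≤10) from Σ C(n,i)·p₀^i·(1−p₀)^(n−i)
p-value (one-sided, H₁ less) = 0.50000
At α=0.1: p ≥ α → fail to reject H₀

reject H₀: no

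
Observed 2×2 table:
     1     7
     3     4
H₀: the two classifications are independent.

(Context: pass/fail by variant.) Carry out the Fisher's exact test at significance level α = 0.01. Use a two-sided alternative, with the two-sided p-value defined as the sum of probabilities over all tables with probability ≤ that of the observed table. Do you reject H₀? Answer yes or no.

Margins: r₁=8, r₂=7, c₁=4, c₂=11, n=15
p_obs = C(8,1)·C(7,3)/C(15,4); sum pmf over tables with pmf ≤ p_obs
p-value (two-sided) = 0.28205
At α=0.01: p ≥ α → fail to reject H₀

reject H₀: no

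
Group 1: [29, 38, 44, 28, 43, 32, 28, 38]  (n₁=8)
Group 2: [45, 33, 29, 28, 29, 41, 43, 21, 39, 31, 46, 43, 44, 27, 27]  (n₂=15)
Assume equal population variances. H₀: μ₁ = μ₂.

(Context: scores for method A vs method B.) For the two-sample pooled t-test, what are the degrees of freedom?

degrees of freedom = 21

df = n₁ + n₂ − 2 = 8 + 15 − 2 = 21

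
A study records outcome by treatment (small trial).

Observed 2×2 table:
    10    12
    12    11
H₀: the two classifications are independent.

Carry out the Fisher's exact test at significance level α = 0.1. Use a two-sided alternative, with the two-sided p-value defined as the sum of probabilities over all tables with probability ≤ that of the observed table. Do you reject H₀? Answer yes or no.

Margins: r₁=22, r₂=23, c₁=22, c₂=23, n=45
p_obs = C(22,10)·C(23,12)/C(45,22); sum pmf over tables with pmf ≤ p_obs
p-value (two-sided) = 0.76831
At α=0.1: p ≥ α → fail to reject H₀

reject H₀: no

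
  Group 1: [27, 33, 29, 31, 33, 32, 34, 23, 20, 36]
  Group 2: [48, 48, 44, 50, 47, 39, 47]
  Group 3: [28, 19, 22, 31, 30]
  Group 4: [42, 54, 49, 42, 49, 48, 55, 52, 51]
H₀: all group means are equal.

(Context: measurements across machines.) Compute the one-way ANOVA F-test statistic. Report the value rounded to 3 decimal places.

Group means [29.80, 46.14, 26.00, 49.11], grand mean 38.484
SSB = Σnᵢ(x̄ᵢ−x̄)² = 2960.396; SSW = ΣΣ(x−x̄ᵢ)² = 595.346
MSB = 2960.396/3 = 986.7986; MSW = 595.346/27 = 22.0499
F = MSB/MSW = 44.7531
df = (3, 27)

test statistic = 44.753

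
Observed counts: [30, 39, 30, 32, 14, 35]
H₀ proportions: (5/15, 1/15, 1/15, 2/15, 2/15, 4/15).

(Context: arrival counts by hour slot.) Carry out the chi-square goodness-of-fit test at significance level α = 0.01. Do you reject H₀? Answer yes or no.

n = 180; E_i = n·p_i = [60.00, 12.00, 12.00, 24.00, 24.00, 48.00]
χ² = (30−60.00)²/60.00 + (39−12.00)²/12.00 + (30−12.00)²/12.00 + (32−24.00)²/24.00 + (14−24.00)²/24.00 + (35−48.00)²/48.00 = 113.1042
df = 5
p-value (upper-tail) = 0.00000
At α=0.01: p < α → reject H₀

reject H₀: yes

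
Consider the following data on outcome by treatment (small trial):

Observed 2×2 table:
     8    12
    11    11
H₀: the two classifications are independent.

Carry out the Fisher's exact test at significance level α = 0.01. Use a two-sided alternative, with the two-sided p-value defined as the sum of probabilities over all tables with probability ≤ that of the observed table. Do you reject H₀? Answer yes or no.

reject H₀: no

Margins: r₁=20, r₂=22, c₁=19, c₂=23, n=42
p_obs = C(20,8)·C(22,11)/C(42,19); sum pmf over tables with pmf ≤ p_obs
p-value (two-sided) = 0.55120
At α=0.01: p ≥ α → fail to reject H₀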